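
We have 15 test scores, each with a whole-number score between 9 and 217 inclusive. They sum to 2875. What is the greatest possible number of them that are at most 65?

Each value at 65 or below falls at least 217 − 65 = 152 short of the ceiling 217.
The ceiling total is 15 × 217 = 3255, and we need 2875, so at most ⌊(3255 − 2875)/152⌋ = 2 can be that low.
k = 2 is achieved by 2 values at 65 and 13 at 217, total 2951; lower one of the 217's by 76 (still > 65) to reach 2875.

2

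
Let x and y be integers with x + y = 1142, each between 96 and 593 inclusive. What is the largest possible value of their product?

xy = x(1142 − x) is maximized when x is as near 1142/2 as the bounds allow.
Taking x = 571 and y = 571 (both in [96, 593]) gives xy = 326041.

326041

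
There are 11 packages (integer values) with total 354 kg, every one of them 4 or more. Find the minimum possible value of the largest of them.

33

The 11 values sum to 354, so their maximum is at least ⌈354/11⌉ = 33.
Equality holds with 2 values of 33 and 9 values of 32.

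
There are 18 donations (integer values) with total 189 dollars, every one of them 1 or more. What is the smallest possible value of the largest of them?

The 18 values sum to 189, so their maximum is at least ⌈189/18⌉ = 11.
Achievable: 9 of them at 11 and 9 at 10 total 189.

11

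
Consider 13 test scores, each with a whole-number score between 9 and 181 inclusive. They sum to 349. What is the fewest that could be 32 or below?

Each value above 32 is at least 33, contributing at least 33 − 9 = 24 above the floor 9.
The sum exceeds the floor total 117 by 232, so at most ⌊232/24⌋ = 9 exceed 32, and at least 4 are ≤ 32.
Exactly 4 works: 4 values at 9 and 9 at 33 total 333; raise one of the low values by 16 (still ≤ 32) to hit 349.

4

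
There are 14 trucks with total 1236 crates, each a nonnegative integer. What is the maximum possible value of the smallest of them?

88

The 14 values sum to 1236, so their minimum is at most ⌊1236/14⌋ = 88.
Taking 10 copies of 88 and 4 copies of 89 gives exactly 1236, so 88 is attained.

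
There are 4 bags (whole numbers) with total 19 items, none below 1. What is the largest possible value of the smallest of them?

The average is 19/4 < 5, so some value is ≤ 4.
Achievable: 1 of them at 4 and 3 at 5 total 19.

4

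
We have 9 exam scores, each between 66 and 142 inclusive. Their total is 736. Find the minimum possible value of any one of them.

66

To make one score as small as possible, make the other 8 as large as possible.
The other 8 can take up 8 × 142 = 1136 ≥ 736 − 66, so one score can sit at its floor of 66.
Achievable: one at 66 and the other 8 totalling 670, which fits since 8 × 66 ≤ 670 ≤ 8 × 142.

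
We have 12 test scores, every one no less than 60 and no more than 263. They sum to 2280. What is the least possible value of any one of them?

60

Minimizing one value means maximizing the remaining 11.
The other 11 can take up 11 × 263 = 2893 ≥ 2280 − 60, so one score can sit at its floor of 60.
Achievable: one at 60 and the other 11 totalling 2220, which fits since 11 × 60 ≤ 2220 ≤ 11 × 263.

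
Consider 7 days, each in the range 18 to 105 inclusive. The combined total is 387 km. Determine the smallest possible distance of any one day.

18

To make one day as small as possible, make the other 6 as large as possible.
The other 6 can take up 6 × 105 = 630 ≥ 387 − 18, so one day can sit at its floor of 18.
Achievable: one at 18 and the other 6 totalling 369, which fits since 6 × 18 ≤ 369 ≤ 6 × 105.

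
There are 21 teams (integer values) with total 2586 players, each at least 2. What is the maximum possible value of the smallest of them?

123

The average is 2586/21 < 124, so some value is ≤ 123.
Achievable: 18 of them at 123 and 3 at 124 total 2586.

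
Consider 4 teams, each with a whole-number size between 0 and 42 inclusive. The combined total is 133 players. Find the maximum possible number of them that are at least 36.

3

If k of the values are ≥ 36, the total is ≥ 36k + 0(4 − k).
Setting 36k + 0(4 − k) ≤ 133 gives 36k ≤ 133, so k ≤ 3.
k = 3 is achieved by 3 values at 36 and 1 at 0, total 108; add 25 to one value (staying below 36) to reach 133.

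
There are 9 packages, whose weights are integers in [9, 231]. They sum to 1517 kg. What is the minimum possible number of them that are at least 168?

1

If only k of them are at least 168, the other 9 − k are at most 167, so the total is at most k·231 + (9 − k)·167.
This must reach 1517, so k·231 + (9 − k)·167 ≥ 1517, giving k ≥ 1.
Exactly 1 works: 1 value at 231 and 8 at 167 total 1567; lower one of the high values by 50 (still ≥ 168) to hit 1517.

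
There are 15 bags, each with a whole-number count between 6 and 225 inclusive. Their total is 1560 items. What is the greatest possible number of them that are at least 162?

9

If k of the values are ≥ 162, the total is ≥ 162k + 6(15 − k).
Setting 162k + 6(15 − k) ≤ 1560 gives 156k ≤ 1470, so k ≤ 9.
k = 9 is achieved by 9 values at 162 and 6 at 6, total 1494; add 66 to one value (staying below 162) to reach 1560.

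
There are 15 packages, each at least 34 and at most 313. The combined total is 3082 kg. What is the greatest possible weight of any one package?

To make one package as large as possible, make the other 14 as small as possible.
The other 14 contribute at least 14 × 34 = 476, leaving at most 3082 − 476 = 2606.
But each package is capped at 313, so the maximum is 313.
Achievable: one at 313 and the other 14 totalling 2769, which fits since 14 × 34 ≤ 2769 ≤ 14 × 313.

313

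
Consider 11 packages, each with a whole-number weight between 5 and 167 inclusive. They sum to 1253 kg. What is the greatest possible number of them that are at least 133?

With k values at 133 or above and the rest at least 5, the sum is at least 55 + 128k.
Since the sum is 1253, we need 128k ≤ 1198, i.e. k ≤ 9.
k = 9 is achieved by 9 values at 133 and 2 at 5, total 1207; add 46 to one value (staying below 133) to reach 1253.

9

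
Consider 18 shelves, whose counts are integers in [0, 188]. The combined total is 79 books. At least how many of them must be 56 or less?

Each value above 56 is at least 57, contributing at least 57 − 0 = 57 above the floor 0.
The sum exceeds the floor total 0 by 79, so at most ⌊79/57⌋ = 1 exceed 56, and at least 17 are ≤ 56.
Exactly 17 works: 17 values at 0 and 1 at 57 total 57; raise one of the low values by 22 (still ≤ 56) to hit 79.

17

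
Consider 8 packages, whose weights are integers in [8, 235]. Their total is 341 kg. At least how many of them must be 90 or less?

5

Let j be the number exceeding 90. Then the total is ≥ 91·j + 8·(8 − j) = 64 + 83j.
So 83j ≤ 277 and j ≤ 3; hence at least 8 − 3 = 5 are ≤ 90.
Exactly 5 works: 5 values at 8 and 3 at 91 total 313; raise one of the low values by 28 (still ≤ 90) to hit 341.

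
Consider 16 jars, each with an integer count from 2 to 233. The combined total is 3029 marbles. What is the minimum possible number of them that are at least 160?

7

Each value short of 160 is at most 159, costing at least 233 − 159 = 74 against the maximum total of 3728.
We can afford to lose at most 3728 − 3029 = 699, so at most ⌊699/74⌋ = 9 fall short, and at least 7 are ≥ 160.
Exactly 7 works: 7 values at 233 and 9 at 159 total 3062; lower one of the high values by 33 (still ≥ 160) to hit 3029.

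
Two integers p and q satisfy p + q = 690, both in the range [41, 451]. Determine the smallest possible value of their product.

For a fixed sum, pq is smallest when p and q are as far apart as possible.
The extreme feasible split is p = 239, q = 451, giving pq = 107789.

107789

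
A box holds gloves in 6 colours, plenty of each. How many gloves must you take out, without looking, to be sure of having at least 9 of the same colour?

49

In the worst case you draw 8 of each of the 6 colours: 6 × 8 = 48.
One more forces 9 of some colour, so 48 + 1 = 49.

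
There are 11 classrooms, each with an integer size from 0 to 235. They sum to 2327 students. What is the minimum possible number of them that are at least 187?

6

If only k of them are at least 187, the other 11 − k are at most 186, so the total is at most k·235 + (11 − k)·186.
This must reach 2327, so k·235 + (11 − k)·186 ≥ 2327, giving k ≥ 6.
Exactly 6 works: 6 values at 235 and 5 at 186 total 2340; lower one of the high values by 13 (still ≥ 187) to hit 2327.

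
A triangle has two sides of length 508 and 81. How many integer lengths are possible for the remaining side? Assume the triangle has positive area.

161

The triangle inequality gives |508 − 81| < c < 508 + 81, i.e. 427 < c < 589.
So c can be any integer from 428 to 588: 161 values.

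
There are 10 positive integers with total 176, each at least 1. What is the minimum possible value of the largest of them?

The average is 176/10 > 17, so not all 10 can be 17 or less; the largest is ≥ 18.
Equality holds with 6 values of 18 and 4 values of 17.

18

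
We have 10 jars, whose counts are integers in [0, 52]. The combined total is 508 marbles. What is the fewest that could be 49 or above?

Each value short of 49 is at most 48, costing at least 52 − 48 = 4 against the maximum total of 520.
We can afford to lose at most 520 − 508 = 12, so at most ⌊12/4⌋ = 3 fall short, and at least 7 are ≥ 49.
Exactly 7 works: 7 values at 52 and 3 at 48 total 508.

7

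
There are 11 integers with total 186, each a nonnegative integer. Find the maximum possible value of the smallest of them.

The 11 values sum to 186, so their minimum is at most ⌊186/11⌋ = 16.
Equality holds with 1 value of 16 and 10 values of 17.

16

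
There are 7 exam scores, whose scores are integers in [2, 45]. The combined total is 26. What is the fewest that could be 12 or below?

Let j be the number exceeding 12. Then the total is ≥ 13·j + 2·(7 − j) = 14 + 11j.
So 11j ≤ 12 and j ≤ 1; hence at least 7 − 1 = 6 are ≤ 12.
Exactly 6 works: 6 values at 2 and 1 at 13 total 25; raise one of the low values by 1 (still ≤ 12) to hit 26.

6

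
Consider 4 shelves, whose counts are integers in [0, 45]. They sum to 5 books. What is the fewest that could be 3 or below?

3

If only k of them are at most 3, the other 4 − k are at least 4, so the total is at least (4 − k)·4 + k·0.
This is ≤ 5, so (4 − k)·4 + 0k ≤ 5, which gives k ≥ 3.
Exactly 3 works: 3 values at 0 and 1 at 4 total 4; raise one of the low values by 1 (still ≤ 3) to hit 5.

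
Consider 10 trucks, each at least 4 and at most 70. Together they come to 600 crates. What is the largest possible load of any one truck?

To make one truck as large as possible, make the other 9 as small as possible.
The other 9 contribute at least 9 × 4 = 36, leaving at most 600 − 36 = 564.
But each truck is capped at 70, so the maximum is 70.
Achievable: one at 70 and the other 9 totalling 530, which fits since 9 × 4 ≤ 530 ≤ 9 × 70.

70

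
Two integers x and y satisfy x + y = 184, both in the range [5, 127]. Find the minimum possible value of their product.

7239

Since x + y is fixed, pushing one of them to its bound minimizes the product.
The extreme feasible split is x = 57, y = 127, giving xy = 7239.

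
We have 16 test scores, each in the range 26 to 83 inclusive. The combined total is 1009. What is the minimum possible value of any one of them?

26

Minimizing one value means maximizing the remaining 15.
The other 15 can take up 15 × 83 = 1245 ≥ 1009 − 26, so one score can sit at its floor of 26.
Achievable: one at 26 and the other 15 totalling 983, which fits since 15 × 26 ≤ 983 ≤ 15 × 83.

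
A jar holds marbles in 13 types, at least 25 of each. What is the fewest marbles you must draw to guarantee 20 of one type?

248

In the worst case you draw 19 of each of the 13 types: 13 × 19 = 247.
One more forces 20 of some type, so 247 + 1 = 248.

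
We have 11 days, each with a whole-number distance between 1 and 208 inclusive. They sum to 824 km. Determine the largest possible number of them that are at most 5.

7

Each value at 5 or below falls at least 208 − 5 = 203 short of the ceiling 208.
The ceiling total is 11 × 208 = 2288, and we need 824, so at most ⌊(2288 − 824)/203⌋ = 7 can be that low.
k = 7 is achieved by 7 values at 5 and 4 at 208, total 867; lower one of the 208's by 43 (still > 5) to reach 824.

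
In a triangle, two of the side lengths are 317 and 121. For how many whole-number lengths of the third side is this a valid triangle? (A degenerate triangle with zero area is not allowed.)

241

The triangle inequality gives |317 − 121| < c < 317 + 121, i.e. 196 < c < 438.
So c can be any integer from 197 to 437: 241 values.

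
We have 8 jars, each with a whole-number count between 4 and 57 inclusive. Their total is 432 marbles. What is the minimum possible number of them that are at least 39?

If only k of them are at least 39, the other 8 − k are at most 38, so the total is at most k·57 + (8 − k)·38.
This must reach 432, so k·57 + (8 − k)·38 ≥ 432, giving k ≥ 7.
Exactly 7 works: 7 values at 57 and 1 at 38 total 437; lower one of the high values by 5 (still ≥ 39) to hit 432.

7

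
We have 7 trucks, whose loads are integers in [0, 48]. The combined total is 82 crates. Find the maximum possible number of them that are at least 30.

With k values at 30 or above and the rest at least 0, the sum is at least 0 + 30k.
Since the sum is 82, we need 30k ≤ 82, i.e. k ≤ 2.
k = 2 is achieved by 2 values at 30 and 5 at 0, total 60; add 22 to one value (staying below 30) to reach 82.

2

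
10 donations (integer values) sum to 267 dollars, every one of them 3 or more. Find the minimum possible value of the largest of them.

The average is 267/10 > 26, so not all 10 can be 26 or less; the largest is ≥ 27.
Taking 3 copies of 26 and 7 copies of 27 gives exactly 267, so 27 is attained.

27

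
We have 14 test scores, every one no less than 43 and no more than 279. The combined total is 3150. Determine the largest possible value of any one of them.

Maximizing one value means minimizing the remaining 13.
The other 13 contribute at least 13 × 43 = 559, leaving at most 3150 − 559 = 2591.
But each score is capped at 279, so the maximum is 279.
Achievable: one at 279 and the other 13 totalling 2871, which fits since 13 × 43 ≤ 2871 ≤ 13 × 279.

279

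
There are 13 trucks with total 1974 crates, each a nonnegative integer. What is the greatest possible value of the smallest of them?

151

The average is 1974/13 < 152, so some value is ≤ 151.
Taking 2 copies of 151 and 11 copies of 152 gives exactly 1974, so 151 is attained.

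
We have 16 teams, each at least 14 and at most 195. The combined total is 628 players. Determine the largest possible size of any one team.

Maximizing one value means minimizing the remaining 15.
The other 15 contribute at least 15 × 14 = 210, leaving at most 628 − 210 = 418.
But each team is capped at 195, so the maximum is 195.
Achievable: one at 195 and the other 15 totalling 433, which fits since 15 × 14 ≤ 433 ≤ 15 × 195.

195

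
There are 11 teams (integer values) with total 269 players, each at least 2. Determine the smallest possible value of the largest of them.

25

If every one of the 11 were at most 24, the total would be at most 11 × 24 = 264 < 269.
Achievable: 5 of them at 25 and 6 at 24 total 269.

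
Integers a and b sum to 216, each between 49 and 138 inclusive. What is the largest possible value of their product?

ab = a(216 − a) is maximized when a is as near 216/2 as the bounds allow.
Taking a = 108 and b = 108 (both in [49, 138]) gives ab = 11664.

11664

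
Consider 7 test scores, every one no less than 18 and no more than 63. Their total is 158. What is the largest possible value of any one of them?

Maximizing one value means minimizing the remaining 6.
The other 6 contribute at least 6 × 18 = 108, leaving at most 158 − 108 = 50.
Since 50 ≤ 63, this is achievable: one at 50 and 6 at 18.

50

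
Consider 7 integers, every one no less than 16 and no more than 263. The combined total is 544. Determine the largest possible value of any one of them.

263

Maximizing one value means minimizing the remaining 6.
The other 6 contribute at least 6 × 16 = 96, leaving at most 544 − 96 = 448.
But each integer is capped at 263, so the maximum is 263.
Achievable: one at 263 and the other 6 totalling 281, which fits since 6 × 16 ≤ 281 ≤ 6 × 263.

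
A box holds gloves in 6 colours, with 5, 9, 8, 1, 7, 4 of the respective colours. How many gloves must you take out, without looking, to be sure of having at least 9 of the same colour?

34

In the worst case you take as many as possible of each colour without reaching 9: 5 + 8 + 8 + 1 + 7 + 4 = 33.
The next one must give 9 of some colour, so 33 + 1 = 34.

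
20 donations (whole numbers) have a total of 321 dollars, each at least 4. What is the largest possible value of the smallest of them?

16

If every one of the 20 were at least 17, the total would be at least 20 × 17 = 340 > 321.
Equality holds with 19 values of 16 and 1 value of 17.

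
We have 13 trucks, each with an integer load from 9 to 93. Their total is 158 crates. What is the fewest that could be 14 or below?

Let j be the number exceeding 14. Then the total is ≥ 15·j + 9·(13 − j) = 117 + 6j.
So 6j ≤ 41 and j ≤ 6; hence at least 13 − 6 = 7 are ≤ 14.
Exactly 7 works: 7 values at 9 and 6 at 15 total 153; raise one of the low values by 5 (still ≤ 14) to hit 158.

7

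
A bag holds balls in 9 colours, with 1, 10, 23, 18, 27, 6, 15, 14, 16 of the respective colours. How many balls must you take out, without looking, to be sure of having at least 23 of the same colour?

125

In the worst case you take as many as possible of each colour without reaching 23: 1 + 10 + 22 + 18 + 22 + 6 + 15 + 14 + 16 = 124.
The next one must give 23 of some colour, so 124 + 1 = 125.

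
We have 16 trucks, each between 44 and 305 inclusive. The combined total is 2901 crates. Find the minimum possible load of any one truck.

44

Minimizing one value means maximizing the remaining 15.
The other 15 can take up 15 × 305 = 4575 ≥ 2901 − 44, so one truck can sit at its floor of 44.
Achievable: one at 44 and the other 15 totalling 2857, which fits since 15 × 44 ≤ 2857 ≤ 15 × 305.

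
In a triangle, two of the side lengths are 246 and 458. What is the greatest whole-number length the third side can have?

703

The third side must be less than 246 + 458 = 704.
The largest integer below 704 is 703.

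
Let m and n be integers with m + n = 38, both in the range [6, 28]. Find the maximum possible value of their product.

361

mn = m(38 − m) is maximized when m is as near 38/2 as the bounds allow.
Taking m = 19 and n = 19 (both in [6, 28]) gives mn = 361.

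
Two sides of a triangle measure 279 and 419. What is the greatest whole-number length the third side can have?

The third side must be less than 279 + 419 = 698.
The largest integer below 698 is 697.

697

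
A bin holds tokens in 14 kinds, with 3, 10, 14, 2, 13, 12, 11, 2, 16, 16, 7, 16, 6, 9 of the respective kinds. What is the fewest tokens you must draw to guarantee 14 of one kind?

In the worst case you take as many as possible of each kind without reaching 14: 3 + 10 + 13 + 2 + 13 + 12 + 11 + 2 + 13 + 13 + 7 + 13 + 6 + 9 = 127.
The next one must give 14 of some kind, so 127 + 1 = 128.

128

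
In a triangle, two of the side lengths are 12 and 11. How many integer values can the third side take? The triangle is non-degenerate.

The triangle inequality gives |12 − 11| < c < 12 + 11, i.e. 1 < c < 23.
So c can be any integer from 2 to 22: 21 values.

21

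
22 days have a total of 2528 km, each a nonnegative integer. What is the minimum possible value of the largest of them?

115

If every one of the 22 were at most 114, the total would be at most 22 × 114 = 2508 < 2528.
Equality holds with 20 values of 115 and 2 values of 114.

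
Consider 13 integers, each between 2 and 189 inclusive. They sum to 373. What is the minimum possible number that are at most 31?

2

Let j be the number exceeding 31. Then the total is ≥ 32·j + 2·(13 − j) = 26 + 30j.
So 30j ≤ 347 and j ≤ 11; hence at least 13 − 11 = 2 are ≤ 31.
Exactly 2 works: 2 values at 2 and 11 at 32 total 356; raise one of the low values by 17 (still ≤ 31) to hit 373.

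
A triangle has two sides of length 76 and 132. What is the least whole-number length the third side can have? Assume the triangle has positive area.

57

The third side must exceed |76 − 132| = 56.
The smallest integer above 56 is 57.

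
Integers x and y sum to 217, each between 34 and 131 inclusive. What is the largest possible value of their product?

11772

With x + y fixed, xy peaks when the two are closest together.
Taking x = 108 and y = 109 (both in [34, 131]) gives xy = 11772.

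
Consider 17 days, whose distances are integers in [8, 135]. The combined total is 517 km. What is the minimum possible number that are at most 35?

4

Let j be the number exceeding 35. Then the total is ≥ 36·j + 8·(17 − j) = 136 + 28j.
So 28j ≤ 381 and j ≤ 13; hence at least 17 − 13 = 4 are ≤ 35.
Exactly 4 works: 4 values at 8 and 13 at 36 total 500; raise one of the low values by 17 (still ≤ 35) to hit 517.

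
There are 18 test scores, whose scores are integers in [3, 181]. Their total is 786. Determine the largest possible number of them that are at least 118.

Suppose k of them are at least 118. Those contribute at least 118 each and the other 18 − k at least 3 each.
So the total is at least 118k + 3(18 − k) = 54 + 115k. This must be ≤ 786, giving k ≤ 6.
k = 6 is achieved by 6 values at 118 and 12 at 3, total 744; add 42 to one value (staying below 118) to reach 786.

6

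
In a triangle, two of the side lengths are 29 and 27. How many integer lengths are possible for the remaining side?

The triangle inequality gives |29 − 27| < c < 29 + 27, i.e. 2 < c < 56.
So c can be any integer from 3 to 55: 53 values.

53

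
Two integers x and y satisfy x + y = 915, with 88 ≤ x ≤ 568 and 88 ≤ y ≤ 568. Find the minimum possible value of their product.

197096

xy = x(915 − x) is concave in x, so over [347, 568] it is minimized at an endpoint.
The extreme feasible split is x = 347, y = 568, giving xy = 197096.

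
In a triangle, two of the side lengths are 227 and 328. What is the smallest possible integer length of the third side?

The third side must exceed |227 − 328| = 101.
The smallest integer above 101 is 102.

102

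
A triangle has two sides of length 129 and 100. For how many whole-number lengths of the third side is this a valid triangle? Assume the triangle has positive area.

199

The triangle inequality gives |129 − 100| < c < 129 + 100, i.e. 29 < c < 229.
So c can be any integer from 30 to 228: 199 values.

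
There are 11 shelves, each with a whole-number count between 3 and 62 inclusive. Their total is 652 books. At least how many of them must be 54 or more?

8

If only k of them are at least 54, the other 11 − k are at most 53, so the total is at most k·62 + (11 − k)·53.
This must reach 652, so k·62 + (11 − k)·53 ≥ 652, giving k ≥ 8.
Exactly 8 works: 8 values at 62 and 3 at 53 total 655; lower one of the high values by 3 (still ≥ 54) to hit 652.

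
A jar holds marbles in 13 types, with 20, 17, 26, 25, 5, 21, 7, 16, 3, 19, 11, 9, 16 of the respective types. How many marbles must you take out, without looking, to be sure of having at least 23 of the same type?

In the worst case you take as many as possible of each type without reaching 23: 20 + 17 + 22 + 22 + 5 + 21 + 7 + 16 + 3 + 19 + 11 + 9 + 16 = 188.
The next one must give 23 of some type, so 188 + 1 = 189.

189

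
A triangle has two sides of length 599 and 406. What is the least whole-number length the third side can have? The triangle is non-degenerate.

The third side must exceed |599 − 406| = 193.
The smallest integer above 193 is 194.

194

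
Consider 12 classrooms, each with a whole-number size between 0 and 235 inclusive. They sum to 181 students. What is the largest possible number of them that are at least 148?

1

If k of the values are ≥ 148, the total is ≥ 148k + 0(12 − k).
Setting 148k + 0(12 − k) ≤ 181 gives 148k ≤ 181, so k ≤ 1.
k = 1 is achieved by 1 value at 148 and 11 at 0, total 148; add 33 to one value (staying below 148) to reach 181.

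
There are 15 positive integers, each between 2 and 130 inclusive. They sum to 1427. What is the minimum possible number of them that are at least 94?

1

Suppose at most 15 − j of them reach 94; then j values are ≤ 93 and the rest ≤ 130.
The total is then ≤ 93·j + 130·(15 − j) = 1950 − 37j. For this to be ≥ 1427 we need j ≤ 14, so at least 15 − 14 = 1 must reach 94.
Exactly 1 works: 1 value at 130 and 14 at 93 total 1432; lower one of the high values by 5 (still ≥ 94) to hit 1427.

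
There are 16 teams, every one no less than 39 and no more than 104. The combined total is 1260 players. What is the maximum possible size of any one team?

104

Maximizing one value means minimizing the remaining 15.
The other 15 contribute at least 15 × 39 = 585, leaving at most 1260 − 585 = 675.
But each team is capped at 104, so the maximum is 104.
Achievable: one at 104 and the other 15 totalling 1156, which fits since 15 × 39 ≤ 1156 ≤ 15 × 104.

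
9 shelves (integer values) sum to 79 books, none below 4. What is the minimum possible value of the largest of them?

The 9 values sum to 79, so their maximum is at least ⌈79/9⌉ = 9.
Taking 2 copies of 8 and 7 copies of 9 gives exactly 79, so 9 is attained.

9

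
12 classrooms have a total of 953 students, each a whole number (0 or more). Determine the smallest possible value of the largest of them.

80

The average is 953/12 > 79, so not all 12 can be 79 or less; the largest is ≥ 80.
Achievable: 5 of them at 80 and 7 at 79 total 953.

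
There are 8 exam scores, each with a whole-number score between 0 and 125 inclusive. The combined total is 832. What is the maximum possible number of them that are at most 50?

Each value at 50 or below falls at least 125 − 50 = 75 short of the ceiling 125.
The ceiling total is 8 × 125 = 1000, and we need 832, so at most ⌊(1000 − 832)/75⌋ = 2 can be that low.
k = 2 is achieved by 2 values at 50 and 6 at 125, total 850; lower one of the 125's by 18 (still > 50) to reach 832.

2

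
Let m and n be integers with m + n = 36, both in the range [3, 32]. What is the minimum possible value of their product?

128

For a fixed sum, mn is smallest when m and n are as far apart as possible.
The extreme feasible split is m = 4, n = 32, giving mn = 128.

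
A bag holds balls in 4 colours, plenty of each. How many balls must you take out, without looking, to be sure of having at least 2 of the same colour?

5

You could draw 1 of every colour without reaching 2 of any — 4 in all.
One more forces 2 of some colour, so 4 + 1 = 5.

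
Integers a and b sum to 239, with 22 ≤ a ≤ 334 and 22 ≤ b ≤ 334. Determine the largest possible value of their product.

ab = a(239 − a) is maximized when a is as near 239/2 as the bounds allow.
Taking a = 119 and b = 120 (both in [22, 334]) gives ab = 14280.

14280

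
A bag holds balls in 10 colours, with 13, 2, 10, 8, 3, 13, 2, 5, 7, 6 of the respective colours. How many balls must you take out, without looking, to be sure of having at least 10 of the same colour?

61

In the worst case you take as many as possible of each colour without reaching 10: 9 + 2 + 9 + 8 + 3 + 9 + 2 + 5 + 7 + 6 = 60.
The next one must give 10 of some colour, so 60 + 1 = 61.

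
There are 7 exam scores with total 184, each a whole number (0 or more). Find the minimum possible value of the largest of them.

27

Some value must be at least ⌈184/7⌉ = 27, since 7 × 26 = 182 < 184.
Equality holds with 2 values of 27 and 5 values of 26.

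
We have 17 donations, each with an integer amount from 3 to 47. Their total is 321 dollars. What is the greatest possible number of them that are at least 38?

7

If k of the values are ≥ 38, the total is ≥ 38k + 3(17 − k).
Setting 38k + 3(17 − k) ≤ 321 gives 35k ≤ 270, so k ≤ 7.
k = 7 is achieved by 7 values at 38 and 10 at 3, total 296; add 25 to one value (staying below 38) to reach 321.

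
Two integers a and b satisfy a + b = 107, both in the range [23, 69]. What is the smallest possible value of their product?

2622

For a fixed sum, ab is smallest when a and b are as far apart as possible.
At the endpoint a = 38, b = 107 − 38 = 69, so ab = 38 × 69 = 2622.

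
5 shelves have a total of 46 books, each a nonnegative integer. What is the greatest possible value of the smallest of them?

The 5 values sum to 46, so their minimum is at most ⌊46/5⌋ = 9.
Achievable: 4 of them at 9 and 1 at 10 total 46.

9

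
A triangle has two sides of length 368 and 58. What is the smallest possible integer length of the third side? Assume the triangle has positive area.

The third side must exceed |368 − 58| = 310.
The smallest integer above 310 is 311.

311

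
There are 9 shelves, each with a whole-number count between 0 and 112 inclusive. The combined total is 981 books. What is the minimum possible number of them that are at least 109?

3

Each value short of 109 is at most 108, costing at least 112 − 108 = 4 against the maximum total of 1008.
We can afford to lose at most 1008 − 981 = 27, so at most ⌊27/4⌋ = 6 fall short, and at least 3 are ≥ 109.
Exactly 3 works: 3 values at 112 and 6 at 108 total 984; lower one of the high values by 3 (still ≥ 109) to hit 981.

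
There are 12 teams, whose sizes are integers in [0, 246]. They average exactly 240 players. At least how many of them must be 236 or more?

The total is 12 × 240 = 2880.
If only k of them are at least 236, the other 12 − k are at most 235, so the total is at most k·246 + (12 − k)·235.
This must reach 2880, so k·246 + (12 − k)·235 ≥ 2880, giving k ≥ 6.
Exactly 6 works: 6 values at 246 and 6 at 235 total 2886; lower one of the high values by 6 (still ≥ 236) to hit 2880.

6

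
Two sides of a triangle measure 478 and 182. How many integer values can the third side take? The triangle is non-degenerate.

363

The triangle inequality gives |478 − 182| < c < 478 + 182, i.e. 296 < c < 660.
So c can be any integer from 297 to 659: 363 values.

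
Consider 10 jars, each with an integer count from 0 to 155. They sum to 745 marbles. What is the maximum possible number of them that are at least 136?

If k of the values are ≥ 136, the total is ≥ 136k + 0(10 − k).
Setting 136k + 0(10 − k) ≤ 745 gives 136k ≤ 745, so k ≤ 5.
k = 5 is achieved by 5 values at 136 and 5 at 0, total 680; add 65 to one value (staying below 136) to reach 745.

5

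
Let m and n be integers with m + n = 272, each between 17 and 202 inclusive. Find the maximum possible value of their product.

With m + n fixed, mn peaks when the two are closest together.
Taking m = 136 and n = 136 (both in [17, 202]) gives mn = 18496.

18496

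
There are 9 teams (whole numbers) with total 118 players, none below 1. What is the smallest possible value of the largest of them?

If every one of the 9 were at most 13, the total would be at most 9 × 13 = 117 < 118.
Taking 8 copies of 13 and 1 copy of 14 gives exactly 118, so 14 is attained.

14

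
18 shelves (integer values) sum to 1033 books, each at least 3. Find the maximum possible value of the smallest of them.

The average is 1033/18 < 58, so some value is ≤ 57.
Achievable: 11 of them at 57 and 7 at 58 total 1033.

57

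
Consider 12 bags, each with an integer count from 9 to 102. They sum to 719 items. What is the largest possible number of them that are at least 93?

If k of the values are ≥ 93, the total is ≥ 93k + 9(12 − k).
Setting 93k + 9(12 − k) ≤ 719 gives 84k ≤ 611, so k ≤ 7.
k = 7 is achieved by 7 values at 93 and 5 at 9, total 696; add 23 to one value (staying below 93) to reach 719.

7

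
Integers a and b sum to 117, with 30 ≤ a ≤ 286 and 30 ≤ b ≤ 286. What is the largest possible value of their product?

ab = a(117 − a) is maximized when a is as near 117/2 as the bounds allow.
Taking a = 58 and b = 59 (both in [30, 286]) gives ab = 3422.

3422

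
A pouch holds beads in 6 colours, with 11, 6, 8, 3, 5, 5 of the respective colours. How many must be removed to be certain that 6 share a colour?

In the worst case you take as many as possible of each colour without reaching 6: 5 + 5 + 5 + 3 + 5 + 5 = 28.
The next one must give 6 of some colour, so 28 + 1 = 29.

29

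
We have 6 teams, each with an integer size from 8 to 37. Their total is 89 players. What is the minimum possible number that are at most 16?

2

Let j be the number exceeding 16. Then the total is ≥ 17·j + 8·(6 − j) = 48 + 9j.
So 9j ≤ 41 and j ≤ 4; hence at least 6 − 4 = 2 are ≤ 16.
Exactly 2 works: 2 values at 8 and 4 at 17 total 84; raise one of the low values by 5 (still ≤ 16) to hit 89.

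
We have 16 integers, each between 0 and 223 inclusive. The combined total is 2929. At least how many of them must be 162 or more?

If only k of them are at least 162, the other 16 − k are at most 161, so the total is at most k·223 + (16 − k)·161.
This must reach 2929, so k·223 + (16 − k)·161 ≥ 2929, giving k ≥ 6.
Exactly 6 works: 6 values at 223 and 10 at 161 total 2948; lower one of the high values by 19 (still ≥ 162) to hit 2929.

6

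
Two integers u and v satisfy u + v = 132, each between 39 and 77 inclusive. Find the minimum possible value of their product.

4235

Since u + v is fixed, pushing one of them to its bound minimizes the product.
The extreme feasible split is u = 55, v = 77, giving uv = 4235.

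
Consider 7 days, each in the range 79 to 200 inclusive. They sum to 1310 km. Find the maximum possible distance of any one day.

To make one day as large as possible, make the other 6 as small as possible.
The other 6 contribute at least 6 × 79 = 474, leaving at most 1310 − 474 = 836.
But each day is capped at 200, so the maximum is 200.
Achievable: one at 200 and the other 6 totalling 1110, which fits since 6 × 79 ≤ 1110 ≤ 6 × 200.

200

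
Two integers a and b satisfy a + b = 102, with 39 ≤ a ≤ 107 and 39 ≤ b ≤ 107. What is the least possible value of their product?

2457

Since a + b is fixed, pushing one of them to its bound minimizes the product.
The extreme feasible split is a = 39, b = 63, giving ab = 2457.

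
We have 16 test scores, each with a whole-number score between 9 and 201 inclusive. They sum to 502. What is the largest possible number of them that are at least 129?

If k of the values are ≥ 129, the total is ≥ 129k + 9(16 − k).
Setting 129k + 9(16 − k) ≤ 502 gives 120k ≤ 358, so k ≤ 2.
k = 2 is achieved by 2 values at 129 and 14 at 9, total 384; add 118 to one value (staying below 129) to reach 502.

2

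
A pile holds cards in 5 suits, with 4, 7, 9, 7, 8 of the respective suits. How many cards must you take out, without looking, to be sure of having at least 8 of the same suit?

33

In the worst case you take as many as possible of each suit without reaching 8: 4 + 7 + 7 + 7 + 7 = 32.
The next one must give 8 of some suit, so 32 + 1 = 33.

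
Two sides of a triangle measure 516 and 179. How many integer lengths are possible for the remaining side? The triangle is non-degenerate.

357

The triangle inequality gives |516 − 179| < c < 516 + 179, i.e. 337 < c < 695.
So c can be any integer from 338 to 694: 357 values.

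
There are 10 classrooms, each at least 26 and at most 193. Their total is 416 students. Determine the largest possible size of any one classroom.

Maximizing one value means minimizing the remaining 9.
The other 9 contribute at least 9 × 26 = 234, leaving at most 416 − 234 = 182.
Since 182 ≤ 193, this is achievable: one at 182 and 9 at 26.

182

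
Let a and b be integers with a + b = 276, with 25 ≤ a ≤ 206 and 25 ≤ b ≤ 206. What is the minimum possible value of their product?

For a fixed sum, ab is smallest when a and b are as far apart as possible.
The extreme feasible split is a = 70, b = 206, giving ab = 14420.

14420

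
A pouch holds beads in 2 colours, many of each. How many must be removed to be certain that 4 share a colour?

You could draw 3 of every colour without reaching 4 of any — 6 in all.
One more forces 4 of some colour, so 6 + 1 = 7.

7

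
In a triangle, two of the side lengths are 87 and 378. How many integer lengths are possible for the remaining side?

The triangle inequality gives |87 − 378| < c < 87 + 378, i.e. 291 < c < 465.
So c can be any integer from 292 to 464: 173 values.

173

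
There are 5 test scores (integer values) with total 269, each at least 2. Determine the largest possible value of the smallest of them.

The 5 values sum to 269, so their minimum is at most ⌊269/5⌋ = 53.
Equality holds with 1 value of 53 and 4 values of 54.

53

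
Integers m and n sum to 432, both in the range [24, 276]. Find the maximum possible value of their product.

46656

mn = m(432 − m) is maximized when m is as near 432/2 as the bounds allow.
Taking m = 216 and n = 216 (both in [24, 276]) gives mn = 46656.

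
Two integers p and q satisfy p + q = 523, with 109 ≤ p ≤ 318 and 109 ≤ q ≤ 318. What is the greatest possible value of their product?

68382

For a fixed sum, the product pq is largest when p and q are as close as possible.
Taking p = 261 and q = 262 (both in [109, 318]) gives pq = 68382.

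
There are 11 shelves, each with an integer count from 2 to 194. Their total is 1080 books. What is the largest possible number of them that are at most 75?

8

Each value at 75 or below falls at least 194 − 75 = 119 short of the ceiling 194.
The ceiling total is 11 × 194 = 2134, and we need 1080, so at most ⌊(2134 − 1080)/119⌋ = 8 can be that low.
k = 8 is achieved by 8 values at 75 and 3 at 194, total 1182; lower one of the 194's by 102 (still > 75) to reach 1080.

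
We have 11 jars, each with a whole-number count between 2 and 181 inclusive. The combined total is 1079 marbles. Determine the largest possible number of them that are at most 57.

7

Each value at 57 or below falls at least 181 − 57 = 124 short of the ceiling 181.
The ceiling total is 11 × 181 = 1991, and we need 1079, so at most ⌊(1991 − 1079)/124⌋ = 7 can be that low.
k = 7 is achieved by 7 values at 57 and 4 at 181, total 1123; lower one of the 181's by 44 (still > 57) to reach 1079.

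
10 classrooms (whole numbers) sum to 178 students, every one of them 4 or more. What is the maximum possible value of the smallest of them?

17

If every one of the 10 were at least 18, the total would be at least 10 × 18 = 180 > 178.
Taking 2 copies of 17 and 8 copies of 18 gives exactly 178, so 17 is attained.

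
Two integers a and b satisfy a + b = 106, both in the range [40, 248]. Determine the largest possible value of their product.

For a fixed sum, the product ab is largest when a and b are as close as possible.
Taking a = 53 and b = 53 (both in [40, 248]) gives ab = 2809.

2809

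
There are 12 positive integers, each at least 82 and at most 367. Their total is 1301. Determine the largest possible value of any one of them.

Maximizing one value means minimizing the remaining 11.
The other 11 contribute at least 11 × 82 = 902, leaving at most 1301 − 902 = 399.
But each integer is capped at 367, so the maximum is 367.
Achievable: one at 367 and the other 11 totalling 934, which fits since 11 × 82 ≤ 934 ≤ 11 × 367.

367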